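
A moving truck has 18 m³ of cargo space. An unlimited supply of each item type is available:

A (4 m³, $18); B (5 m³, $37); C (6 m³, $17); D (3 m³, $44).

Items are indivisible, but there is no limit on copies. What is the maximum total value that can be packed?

Best value-per-unit is D at 44/3, and filling with it alone uses volume 6×3=18. No mix of the others beats 6×44 = 264.

$264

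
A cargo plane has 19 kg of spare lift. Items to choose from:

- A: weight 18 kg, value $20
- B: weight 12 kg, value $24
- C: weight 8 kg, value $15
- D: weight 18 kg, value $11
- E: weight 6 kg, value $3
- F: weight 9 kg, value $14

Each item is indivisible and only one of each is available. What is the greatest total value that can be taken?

Check high-value combinations within 19 kg:
- C+F: weight 8+9=17, value 15+14=29
- B+E: weight 12+6=18, value 24+3=27
- B: weight 12, value 24
- A: weight 18, value 20
Best: $29.

$29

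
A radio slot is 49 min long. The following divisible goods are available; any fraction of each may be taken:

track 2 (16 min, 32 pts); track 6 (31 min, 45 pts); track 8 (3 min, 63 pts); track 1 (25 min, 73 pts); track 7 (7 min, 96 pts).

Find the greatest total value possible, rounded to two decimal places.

260.00

Take in order of value per unit:
- track 8 (63/3 per unit): all 3 → value 63, running total 63.00
- track 7 (96/7 per unit): all 7 → value 96, running total 159.00
- track 1 (73/25 per unit): all 25 → value 73, running total 232.00
- track 2 (32/16 per unit): 14 of 16 → value 14×32/16 = 28.0000, running total 260.00
Total 260.00.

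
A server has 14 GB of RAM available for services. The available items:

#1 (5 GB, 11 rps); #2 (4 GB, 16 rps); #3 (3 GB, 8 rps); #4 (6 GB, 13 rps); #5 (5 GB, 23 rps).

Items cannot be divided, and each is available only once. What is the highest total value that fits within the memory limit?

50 rps

Check high-value combinations within 14 GB:
- #1+#2+#5: memory 5+4+5=14, value 11+16+23=50
- #2+#3+#5: memory 4+3+5=12, value 16+8+23=47
- #3+#4+#5: memory 3+6+5=14, value 8+13+23=44
- #1+#3+#5: memory 5+3+5=13, value 11+8+23=42
Best: 50 rps.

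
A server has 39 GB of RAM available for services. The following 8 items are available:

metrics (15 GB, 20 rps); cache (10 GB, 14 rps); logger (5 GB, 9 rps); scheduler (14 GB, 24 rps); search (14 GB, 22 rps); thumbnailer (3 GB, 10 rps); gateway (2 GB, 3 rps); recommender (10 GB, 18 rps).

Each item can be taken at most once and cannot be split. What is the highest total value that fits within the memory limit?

Check high-value combinations within 39 GB:
- cache+scheduler+thumbnailer+gateway+recommender: memory 10+14+3+2+10=39, value 14+24+10+3+18=69
- logger+scheduler+search+thumbnailer+gateway: memory 5+14+14+3+2=38, value 9+24+22+10+3=68
- cache+search+thumbnailer+gateway+recommender: memory 10+14+3+2+10=39, value 14+22+10+3+18=67
- cache+scheduler+thumbnailer+recommender: memory 10+14+3+10=37, value 14+24+10+18=66
Best: 69 rps.

69 rps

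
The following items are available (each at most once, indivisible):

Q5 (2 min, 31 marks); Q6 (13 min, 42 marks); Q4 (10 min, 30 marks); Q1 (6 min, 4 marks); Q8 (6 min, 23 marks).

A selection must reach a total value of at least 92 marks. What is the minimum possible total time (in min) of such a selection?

Subsets with value ≥ 92, sorted by total time:
- Q5+Q6+Q8: time 21, value 96
- Q5+Q6+Q4: time 25, value 103
- Q5+Q6+Q1+Q8: time 27, value 100
Minimum time: 21 min.

21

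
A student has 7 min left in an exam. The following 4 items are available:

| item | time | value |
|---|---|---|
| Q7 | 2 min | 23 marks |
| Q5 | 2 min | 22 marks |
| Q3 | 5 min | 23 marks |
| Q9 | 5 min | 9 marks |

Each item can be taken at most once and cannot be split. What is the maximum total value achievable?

Check high-value combinations within 7 min:
- Q7+Q3: time 2+5=7, value 23+23=46
- Q7+Q5: time 2+2=4, value 23+22=45
- Q5+Q3: time 2+5=7, value 22+23=45
Best: 46 marks.

46 marks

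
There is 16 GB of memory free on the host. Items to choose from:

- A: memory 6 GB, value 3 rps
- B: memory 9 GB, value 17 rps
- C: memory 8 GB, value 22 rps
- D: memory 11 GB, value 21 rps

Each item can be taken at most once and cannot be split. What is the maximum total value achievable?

Check high-value combinations within 16 GB:
- A+C: memory 6+8=14, value 3+22=25
- C: memory 8, value 22
- D: memory 11, value 21
Best: 25 rps.

25 rps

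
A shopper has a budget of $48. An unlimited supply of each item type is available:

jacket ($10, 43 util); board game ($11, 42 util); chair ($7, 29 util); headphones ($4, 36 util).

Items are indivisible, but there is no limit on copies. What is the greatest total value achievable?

432 util

Best value-per-unit is headphones at 36/4, and filling with it alone uses cost 12×4=48. No mix of the others beats 12×36 = 432.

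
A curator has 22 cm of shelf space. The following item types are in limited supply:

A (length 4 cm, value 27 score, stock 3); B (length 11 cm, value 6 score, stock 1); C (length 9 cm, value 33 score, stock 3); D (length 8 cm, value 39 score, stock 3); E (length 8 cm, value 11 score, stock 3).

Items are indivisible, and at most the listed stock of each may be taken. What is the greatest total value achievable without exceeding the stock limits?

Top feasible selections:
- 3×A + 1×D: length 20, value 120
- 3×A + 1×C: length 21, value 114
- 1×A + 2×D: length 20, value 105
Best: 120 score.

120 score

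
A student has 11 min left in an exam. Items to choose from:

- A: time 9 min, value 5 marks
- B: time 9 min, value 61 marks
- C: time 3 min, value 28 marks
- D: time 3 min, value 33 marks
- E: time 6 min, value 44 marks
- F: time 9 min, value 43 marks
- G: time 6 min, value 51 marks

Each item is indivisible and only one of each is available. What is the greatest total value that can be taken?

Check high-value combinations within 11 min:
- D+G: time 3+6=9, value 33+51=84
- C+G: time 3+6=9, value 28+51=79
- D+E: time 3+6=9, value 33+44=77
Best: 84 marks.

84 marks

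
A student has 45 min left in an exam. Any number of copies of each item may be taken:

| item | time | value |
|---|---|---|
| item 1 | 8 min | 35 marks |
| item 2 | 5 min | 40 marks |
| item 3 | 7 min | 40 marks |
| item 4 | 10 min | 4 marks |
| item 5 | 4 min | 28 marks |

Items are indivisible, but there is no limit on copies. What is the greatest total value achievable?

360 marks

Best value-per-unit is item 2 at 40/5, and filling with it alone uses time 9×5=45. No mix of the others beats 9×40 = 360.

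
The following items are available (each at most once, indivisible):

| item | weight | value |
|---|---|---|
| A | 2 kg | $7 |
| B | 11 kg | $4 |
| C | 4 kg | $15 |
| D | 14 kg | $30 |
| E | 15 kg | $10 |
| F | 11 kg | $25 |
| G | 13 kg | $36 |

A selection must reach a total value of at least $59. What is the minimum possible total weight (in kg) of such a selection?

Subsets with value ≥ 59, sorted by total weight:
- F+G: weight 24, value 61
- A+F+G: weight 26, value 68
- D+G: weight 27, value 66
Minimum weight: 24 kg.

24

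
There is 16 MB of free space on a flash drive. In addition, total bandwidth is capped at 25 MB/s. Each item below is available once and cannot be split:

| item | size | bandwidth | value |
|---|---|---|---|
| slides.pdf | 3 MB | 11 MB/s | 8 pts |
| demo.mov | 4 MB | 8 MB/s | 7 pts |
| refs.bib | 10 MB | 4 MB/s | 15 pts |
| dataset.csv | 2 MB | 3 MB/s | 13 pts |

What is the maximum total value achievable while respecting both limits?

36 pts

Feasible sets respecting both limits:
- slides.pdf+refs.bib+dataset.csv: size 15, bandwidth 18, value 36
- demo.mov+refs.bib+dataset.csv: size 16, bandwidth 15, value 35
- slides.pdf+demo.mov+dataset.csv: size 9, bandwidth 22, value 28
- refs.bib+dataset.csv: size 12, bandwidth 7, value 28
Best: 36 pts.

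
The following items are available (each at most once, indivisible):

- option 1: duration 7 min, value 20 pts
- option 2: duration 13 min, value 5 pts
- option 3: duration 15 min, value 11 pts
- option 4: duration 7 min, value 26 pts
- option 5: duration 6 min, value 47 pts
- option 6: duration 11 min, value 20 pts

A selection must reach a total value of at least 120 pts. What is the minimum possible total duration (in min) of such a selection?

46

Subsets with value ≥ 120, sorted by total duration:
- option 1+option 3+option 4+option 5+option 6: duration 46, value 124
- option 1+option 2+option 3+option 4+option 5+option 6: duration 59, value 129
Minimum duration: 46 min.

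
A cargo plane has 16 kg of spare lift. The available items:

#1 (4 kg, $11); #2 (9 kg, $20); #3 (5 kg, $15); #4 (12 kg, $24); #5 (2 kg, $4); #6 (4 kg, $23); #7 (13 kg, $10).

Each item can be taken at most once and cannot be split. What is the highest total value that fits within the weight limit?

$53

Check high-value combinations within 16 kg:
- #1+#3+#5+#6: weight 4+5+2+4=15, value 11+15+4+23=53
- #1+#3+#6: weight 4+5+4=13, value 11+15+23=49
- #2+#5+#6: weight 9+2+4=15, value 20+4+23=47
- #4+#6: weight 12+4=16, value 24+23=47
- #2+#6: weight 9+4=13, value 20+23=43
Best: $53.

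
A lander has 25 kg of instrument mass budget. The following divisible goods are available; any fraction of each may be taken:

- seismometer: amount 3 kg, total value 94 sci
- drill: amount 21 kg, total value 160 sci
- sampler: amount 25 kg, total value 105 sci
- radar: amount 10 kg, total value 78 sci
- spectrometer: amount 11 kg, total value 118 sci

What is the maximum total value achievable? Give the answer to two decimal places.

Take in order of value per unit:
- seismometer (94/3 per unit): all 3 → value 94, running total 94.00
- spectrometer (118/11 per unit): all 11 → value 118, running total 212.00
- radar (78/10 per unit): all 10 → value 78, running total 290.00
- drill (160/21 per unit): 1 of 21 → value 1×160/21 = 7.6190, running total 297.62
Total 297.62.

297.62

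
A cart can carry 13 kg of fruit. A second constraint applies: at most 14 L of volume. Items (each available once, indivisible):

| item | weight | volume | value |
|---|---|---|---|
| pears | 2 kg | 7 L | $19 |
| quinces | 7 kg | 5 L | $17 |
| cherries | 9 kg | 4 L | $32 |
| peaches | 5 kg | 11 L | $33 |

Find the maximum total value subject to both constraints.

Feasible sets respecting both limits:
- pears+cherries: weight 11, volume 11, value 51
- pears+quinces: weight 9, volume 12, value 36
- peaches: weight 5, volume 11, value 33
- cherries: weight 9, volume 4, value 32
Best: $51.

$51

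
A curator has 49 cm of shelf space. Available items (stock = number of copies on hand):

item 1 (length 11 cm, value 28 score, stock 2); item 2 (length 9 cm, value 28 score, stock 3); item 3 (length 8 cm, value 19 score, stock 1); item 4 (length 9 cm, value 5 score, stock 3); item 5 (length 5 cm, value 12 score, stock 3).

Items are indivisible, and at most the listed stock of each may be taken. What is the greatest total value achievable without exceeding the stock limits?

140 score

Best selections within length 49 and stock limits:
- 2×item 1 + 3×item 2: length 49, value 140
- 1×item 1 + 3×item 2 + 2×item 5: length 48, value 136
- 1×item 1 + 3×item 2 + 1×item 3: length 46, value 131
- 2×item 1 + 2×item 2 + 1×item 3: length 48, value 131
Best: 140 score.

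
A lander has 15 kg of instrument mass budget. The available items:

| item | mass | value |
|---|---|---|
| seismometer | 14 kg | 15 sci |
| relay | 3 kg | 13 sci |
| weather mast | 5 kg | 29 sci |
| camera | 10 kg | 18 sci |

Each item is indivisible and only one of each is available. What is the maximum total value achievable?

Check high-value combinations within 15 kg:
- weather mast+camera: mass 5+10=15, value 29+18=47
- relay+weather mast: mass 3+5=8, value 13+29=42
- relay+camera: mass 3+10=13, value 13+18=31
- weather mast: mass 5, value 29
Best: 47 sci.

47 sci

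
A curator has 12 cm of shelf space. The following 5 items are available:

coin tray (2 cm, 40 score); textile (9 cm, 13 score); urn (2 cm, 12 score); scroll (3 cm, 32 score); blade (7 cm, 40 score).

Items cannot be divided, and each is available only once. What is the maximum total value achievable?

This is a 0/1 knapsack; check combinations near the capacity.
- coin tray+scroll+blade: length 2+3+7=12, value 40+32+40=112
- coin tray+urn+blade: length 2+2+7=11, value 40+12+40=92
- coin tray+urn+scroll: length 2+2+3=7, value 40+12+32=84
Best: 112 score.

112 score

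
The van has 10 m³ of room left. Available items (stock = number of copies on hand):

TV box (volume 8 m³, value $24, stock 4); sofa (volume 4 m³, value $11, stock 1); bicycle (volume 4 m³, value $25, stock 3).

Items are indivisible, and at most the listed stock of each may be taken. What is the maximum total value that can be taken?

$50

Best selections within volume 10 and stock limits:
- 2×bicycle: volume 8, value 50
- 1×sofa + 1×bicycle: volume 8, value 36
- 1×bicycle: volume 4, value 25
Best: $50.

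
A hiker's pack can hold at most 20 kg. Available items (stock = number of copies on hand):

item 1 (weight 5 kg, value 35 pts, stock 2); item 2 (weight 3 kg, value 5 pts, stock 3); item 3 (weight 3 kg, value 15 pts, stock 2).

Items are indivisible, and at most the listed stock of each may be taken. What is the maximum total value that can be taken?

Best selections within weight 20 and stock limits:
- 2×item 1 + 1×item 2 + 2×item 3: weight 19, value 105
- 2×item 1 + 2×item 3: weight 16, value 100
- 2×item 1 + 2×item 2 + 1×item 3: weight 19, value 95
- 2×item 1 + 1×item 2 + 1×item 3: weight 16, value 90
Best: 105 pts.

105 pts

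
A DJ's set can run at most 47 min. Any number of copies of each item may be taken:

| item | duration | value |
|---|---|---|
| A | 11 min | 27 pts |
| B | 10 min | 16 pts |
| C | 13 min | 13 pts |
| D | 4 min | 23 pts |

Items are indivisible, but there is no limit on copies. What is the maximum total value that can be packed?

253 pts

Best value-per-unit is D at 23/4, and filling with it alone uses duration 11×4=44. No mix of the others beats 11×23 = 253.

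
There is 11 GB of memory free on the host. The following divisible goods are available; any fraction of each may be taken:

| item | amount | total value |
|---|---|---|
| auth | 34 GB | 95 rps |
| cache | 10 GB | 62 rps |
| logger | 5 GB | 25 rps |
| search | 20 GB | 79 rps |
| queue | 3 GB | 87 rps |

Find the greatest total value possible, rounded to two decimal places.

136.60

Take in order of value per unit:
- queue (87/3 per unit): all 3 → value 87, running total 87.00
- cache (62/10 per unit): 8 of 10 → value 8×62/10 = 49.6000, running total 136.60
Total 136.60.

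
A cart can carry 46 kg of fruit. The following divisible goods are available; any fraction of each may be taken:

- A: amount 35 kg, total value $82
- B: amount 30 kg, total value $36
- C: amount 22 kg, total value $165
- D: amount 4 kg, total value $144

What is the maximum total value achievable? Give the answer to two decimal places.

355.86

Take in order of value per unit:
- D (144/4 per unit): all 4 → value 144, running total 144.00
- C (165/22 per unit): all 22 → value 165, running total 309.00
- A (82/35 per unit): 20 of 35 → value 20×82/35 = 46.8571, running total 355.86
Total 355.86.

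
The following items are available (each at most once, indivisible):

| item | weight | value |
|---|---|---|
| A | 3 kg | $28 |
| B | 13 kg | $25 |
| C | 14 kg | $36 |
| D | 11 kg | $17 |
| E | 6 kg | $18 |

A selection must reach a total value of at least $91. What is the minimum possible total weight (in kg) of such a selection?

34

Subsets with value ≥ 91, sorted by total weight:
- A+C+D+E: weight 34, value 99
- A+B+C+E: weight 36, value 107
Minimum weight: 34 kg.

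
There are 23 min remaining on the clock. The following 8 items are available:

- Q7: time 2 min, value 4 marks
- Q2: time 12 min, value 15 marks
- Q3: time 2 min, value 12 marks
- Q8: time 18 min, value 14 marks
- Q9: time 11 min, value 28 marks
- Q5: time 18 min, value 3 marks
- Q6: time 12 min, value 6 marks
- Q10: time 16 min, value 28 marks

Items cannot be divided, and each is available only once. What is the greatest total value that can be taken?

Check high-value combinations within 23 min:
- Q7+Q3+Q9: time 2+2+11=15, value 4+12+28=44
- Q7+Q3+Q10: time 2+2+16=20, value 4+12+28=44
- Q2+Q9: time 12+11=23, value 15+28=43
Best: 44 marks.

44 marks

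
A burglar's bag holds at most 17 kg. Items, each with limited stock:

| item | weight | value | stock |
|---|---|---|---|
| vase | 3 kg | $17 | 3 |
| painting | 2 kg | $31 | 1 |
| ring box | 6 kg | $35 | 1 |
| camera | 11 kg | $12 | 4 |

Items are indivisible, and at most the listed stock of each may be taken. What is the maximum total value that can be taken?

Best selections within weight 17 and stock limits:
- 3×vase + 1×painting + 1×ring box: weight 17, value 117
- 2×vase + 1×painting + 1×ring box: weight 14, value 100
Best: $117.

$117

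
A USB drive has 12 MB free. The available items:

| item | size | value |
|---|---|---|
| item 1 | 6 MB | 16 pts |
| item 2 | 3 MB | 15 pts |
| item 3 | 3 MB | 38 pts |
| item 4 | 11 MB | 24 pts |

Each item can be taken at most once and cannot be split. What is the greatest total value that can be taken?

69 pts

Check high-value combinations within 12 MB:
- item 1+item 2+item 3: size 6+3+3=12, value 16+15+38=69
- item 1+item 3: size 6+3=9, value 16+38=54
- item 2+item 3: size 3+3=6, value 15+38=53
- item 3: size 3, value 38
- item 1+item 2: size 6+3=9, value 16+15=31
Best: 69 pts.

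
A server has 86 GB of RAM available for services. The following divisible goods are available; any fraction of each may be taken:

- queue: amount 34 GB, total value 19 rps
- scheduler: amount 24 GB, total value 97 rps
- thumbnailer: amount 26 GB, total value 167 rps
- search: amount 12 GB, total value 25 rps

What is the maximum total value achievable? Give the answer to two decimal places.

302.41

Take in order of value per unit:
- thumbnailer (167/26 per unit): all 26 → value 167, running total 167.00
- scheduler (97/24 per unit): all 24 → value 97, running total 264.00
- search (25/12 per unit): all 12 → value 25, running total 289.00
- queue (19/34 per unit): 24 of 34 → value 24×19/34 = 13.4118, running total 302.41
Total 302.41.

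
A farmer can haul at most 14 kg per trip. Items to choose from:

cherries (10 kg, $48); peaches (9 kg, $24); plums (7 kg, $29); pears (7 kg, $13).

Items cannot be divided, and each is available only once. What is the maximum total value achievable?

$48

Check high-value combinations within 14 kg:
- cherries: weight 10, value 48
- plums+pears: weight 7+7=14, value 29+13=42
- plums: weight 7, value 29
Best: $48.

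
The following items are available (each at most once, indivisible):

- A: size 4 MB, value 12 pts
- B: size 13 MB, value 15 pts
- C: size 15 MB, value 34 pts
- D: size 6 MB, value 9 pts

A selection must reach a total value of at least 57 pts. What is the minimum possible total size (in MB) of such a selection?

Subsets with value ≥ 57, sorted by total size:
- A+B+C: size 32, value 61
- B+C+D: size 34, value 58
- A+B+C+D: size 38, value 70
Minimum size: 32 MB.

32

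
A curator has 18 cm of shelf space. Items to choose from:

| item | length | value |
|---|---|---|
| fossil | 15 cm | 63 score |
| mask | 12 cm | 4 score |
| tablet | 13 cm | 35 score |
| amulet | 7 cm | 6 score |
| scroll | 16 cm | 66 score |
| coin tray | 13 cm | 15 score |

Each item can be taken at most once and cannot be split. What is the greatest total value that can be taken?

Check high-value combinations within 18 cm:
- scroll: length 16, value 66
- fossil: length 15, value 63
- tablet: length 13, value 35
Best: 66 score.

66 score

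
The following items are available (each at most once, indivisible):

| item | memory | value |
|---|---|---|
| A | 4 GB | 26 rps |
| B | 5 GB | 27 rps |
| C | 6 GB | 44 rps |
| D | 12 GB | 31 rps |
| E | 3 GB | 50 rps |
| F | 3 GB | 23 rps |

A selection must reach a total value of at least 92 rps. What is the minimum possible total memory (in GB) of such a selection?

9

Subsets with value ≥ 92, sorted by total memory:
- C+E: memory 9, value 94
- A+E+F: memory 10, value 99
Minimum memory: 9 GB.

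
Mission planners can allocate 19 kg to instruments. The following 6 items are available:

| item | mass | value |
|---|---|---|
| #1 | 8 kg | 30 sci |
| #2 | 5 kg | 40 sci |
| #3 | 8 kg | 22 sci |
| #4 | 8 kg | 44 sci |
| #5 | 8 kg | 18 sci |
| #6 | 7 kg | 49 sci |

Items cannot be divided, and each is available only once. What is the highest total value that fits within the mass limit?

93 sci

This is a 0/1 knapsack; check combinations near the capacity.
- #4+#6: mass 8+7=15, value 44+49=93
- #2+#6: mass 5+7=12, value 40+49=89
- #2+#4: mass 5+8=13, value 40+44=84
- #1+#6: mass 8+7=15, value 30+49=79
- #1+#4: mass 8+8=16, value 30+44=74
Best: 93 sci.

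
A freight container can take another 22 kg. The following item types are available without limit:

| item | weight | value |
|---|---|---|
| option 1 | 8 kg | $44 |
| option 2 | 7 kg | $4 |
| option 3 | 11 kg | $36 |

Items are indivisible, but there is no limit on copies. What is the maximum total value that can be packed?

Best value-per-unit is option 1 at 44/8, and filling with it alone uses weight 2×8=16. No mix of the others beats 2×44 = 88.

$88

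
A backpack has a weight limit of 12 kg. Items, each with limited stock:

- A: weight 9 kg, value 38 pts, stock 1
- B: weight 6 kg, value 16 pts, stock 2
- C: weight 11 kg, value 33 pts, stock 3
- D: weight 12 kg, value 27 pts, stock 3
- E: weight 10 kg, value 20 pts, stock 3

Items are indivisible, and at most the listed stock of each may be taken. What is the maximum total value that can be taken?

Top feasible selections:
- 1×A: weight 9, value 38
- 1×C: weight 11, value 33
Best: 38 pts.

38 pts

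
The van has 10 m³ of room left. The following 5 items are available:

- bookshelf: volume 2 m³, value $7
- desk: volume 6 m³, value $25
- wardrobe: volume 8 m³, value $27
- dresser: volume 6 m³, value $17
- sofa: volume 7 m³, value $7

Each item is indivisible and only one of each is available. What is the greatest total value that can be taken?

$34

This is a 0/1 knapsack; check combinations near the capacity.
- bookshelf+wardrobe: volume 2+8=10, value 7+27=34
- bookshelf+desk: volume 2+6=8, value 7+25=32
- wardrobe: volume 8, value 27
Best: $34.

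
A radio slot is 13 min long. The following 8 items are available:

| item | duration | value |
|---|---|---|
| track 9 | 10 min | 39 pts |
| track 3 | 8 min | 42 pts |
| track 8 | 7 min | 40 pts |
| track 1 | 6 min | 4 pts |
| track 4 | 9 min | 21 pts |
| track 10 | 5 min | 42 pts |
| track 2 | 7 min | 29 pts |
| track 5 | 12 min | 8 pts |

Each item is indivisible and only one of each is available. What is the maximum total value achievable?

Check high-value combinations within 13 min:
- track 3+track 10: duration 8+5=13, value 42+42=84
- track 8+track 10: duration 7+5=12, value 40+42=82
- track 10+track 2: duration 5+7=12, value 42+29=71
- track 1+track 10: duration 6+5=11, value 4+42=46
- track 8+track 1: duration 7+6=13, value 40+4=44
Best: 84 pts.

84 pts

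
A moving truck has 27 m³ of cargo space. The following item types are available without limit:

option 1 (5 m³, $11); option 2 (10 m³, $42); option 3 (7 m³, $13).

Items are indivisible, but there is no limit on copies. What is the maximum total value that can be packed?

$97

Best value-per-unit is option 2 at 42/10; filling with it alone gives 2×42 = 84.
Optimal mix: 2×option 2 + 1×option 3 → volume 27, value 97.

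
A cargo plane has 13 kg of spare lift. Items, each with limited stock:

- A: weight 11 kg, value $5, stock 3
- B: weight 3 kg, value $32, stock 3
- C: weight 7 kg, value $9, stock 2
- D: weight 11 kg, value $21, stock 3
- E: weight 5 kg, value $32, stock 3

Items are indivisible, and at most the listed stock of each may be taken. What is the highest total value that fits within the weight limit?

Top feasible selections:
- 3×B: weight 9, value 96
- 2×B + 1×E: weight 11, value 96
- 1×B + 2×E: weight 13, value 96
- 2×B + 1×C: weight 13, value 73
Best: $96.

$96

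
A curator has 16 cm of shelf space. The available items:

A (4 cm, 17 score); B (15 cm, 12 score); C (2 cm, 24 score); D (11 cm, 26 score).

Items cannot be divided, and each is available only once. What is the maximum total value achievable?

Check high-value combinations within 16 cm:
- C+D: length 2+11=13, value 24+26=50
- A+D: length 4+11=15, value 17+26=43
- A+C: length 4+2=6, value 17+24=41
- D: length 11, value 26
- C: length 2, value 24
Best: 50 score.

50 score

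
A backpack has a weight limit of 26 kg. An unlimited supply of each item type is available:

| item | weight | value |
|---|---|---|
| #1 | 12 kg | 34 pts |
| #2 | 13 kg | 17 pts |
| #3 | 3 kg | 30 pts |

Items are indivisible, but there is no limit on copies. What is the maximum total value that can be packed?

Best value-per-unit is #3 at 30/3, and filling with it alone uses weight 8×3=24. No mix of the others beats 8×30 = 240.

240 pts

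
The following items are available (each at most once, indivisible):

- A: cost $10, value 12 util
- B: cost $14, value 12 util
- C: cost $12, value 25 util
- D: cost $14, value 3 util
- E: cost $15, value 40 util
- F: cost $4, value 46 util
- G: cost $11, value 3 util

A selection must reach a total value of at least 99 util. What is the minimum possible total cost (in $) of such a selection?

Subsets with value ≥ 99, sorted by total cost:
- C+E+F: cost 31, value 111
- A+E+F+G: cost 40, value 101
- A+C+E+F: cost 41, value 123
Minimum cost: 31 $.

31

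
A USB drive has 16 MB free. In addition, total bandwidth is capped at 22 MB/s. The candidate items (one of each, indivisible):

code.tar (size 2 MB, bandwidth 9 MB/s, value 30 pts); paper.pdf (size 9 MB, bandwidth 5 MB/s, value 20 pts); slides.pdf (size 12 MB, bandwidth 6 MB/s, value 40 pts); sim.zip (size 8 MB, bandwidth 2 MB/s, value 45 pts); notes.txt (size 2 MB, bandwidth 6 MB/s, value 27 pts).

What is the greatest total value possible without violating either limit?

102 pts

Feasible sets respecting both limits:
- code.tar+sim.zip+notes.txt: size 12, bandwidth 17, value 102
- code.tar+slides.pdf+notes.txt: size 16, bandwidth 21, value 97
- code.tar+paper.pdf+notes.txt: size 13, bandwidth 20, value 77
- code.tar+sim.zip: size 10, bandwidth 11, value 75
Best: 102 pts.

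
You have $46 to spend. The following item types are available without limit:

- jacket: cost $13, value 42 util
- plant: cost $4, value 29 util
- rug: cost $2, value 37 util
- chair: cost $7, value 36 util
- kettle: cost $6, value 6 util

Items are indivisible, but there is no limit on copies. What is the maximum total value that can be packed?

851 util

Best value-per-unit is rug at 37/2, and filling with it alone uses cost 23×2=46. No mix of the others beats 23×37 = 851.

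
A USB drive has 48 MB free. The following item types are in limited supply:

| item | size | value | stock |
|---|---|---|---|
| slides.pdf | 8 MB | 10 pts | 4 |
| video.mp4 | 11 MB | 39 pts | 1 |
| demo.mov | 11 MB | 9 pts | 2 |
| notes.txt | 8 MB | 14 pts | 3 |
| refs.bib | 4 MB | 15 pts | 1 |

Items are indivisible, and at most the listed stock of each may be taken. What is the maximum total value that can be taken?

106 pts

Top feasible selections:
- 1×slides.pdf + 1×video.mp4 + 3×notes.txt + 1×refs.bib: size 47, value 106
- 2×slides.pdf + 1×video.mp4 + 2×notes.txt + 1×refs.bib: size 47, value 102
- 3×slides.pdf + 1×video.mp4 + 1×notes.txt + 1×refs.bib: size 47, value 98
- 1×video.mp4 + 3×notes.txt + 1×refs.bib: size 39, value 96
Best: 106 pts.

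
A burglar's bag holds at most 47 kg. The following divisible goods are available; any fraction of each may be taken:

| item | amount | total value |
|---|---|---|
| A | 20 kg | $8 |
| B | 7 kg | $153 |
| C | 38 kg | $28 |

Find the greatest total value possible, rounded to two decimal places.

181.80

Take in order of value per unit:
- B (153/7 per unit): all 7 → value 153, running total 153.00
- C (28/38 per unit): all 38 → value 28, running total 181.00
- A (8/20 per unit): 2 of 20 → value 2×8/20 = 0.8000, running total 181.80
Total 181.80.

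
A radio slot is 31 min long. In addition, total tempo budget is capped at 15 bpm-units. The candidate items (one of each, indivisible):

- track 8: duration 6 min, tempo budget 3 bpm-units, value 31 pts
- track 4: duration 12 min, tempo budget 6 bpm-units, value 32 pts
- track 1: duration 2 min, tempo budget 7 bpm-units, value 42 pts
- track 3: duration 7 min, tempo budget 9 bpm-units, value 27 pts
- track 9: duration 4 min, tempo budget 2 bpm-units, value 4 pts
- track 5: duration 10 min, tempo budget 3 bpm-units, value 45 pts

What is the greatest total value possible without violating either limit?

122 pts

Feasible sets respecting both limits:
- track 8+track 1+track 9+track 5: duration 22, tempo budget 15, value 122
- track 8+track 1+track 5: duration 18, tempo budget 13, value 118
- track 8+track 4+track 5: duration 28, tempo budget 12, value 108
- track 8+track 3+track 5: duration 23, tempo budget 15, value 103
Best: 122 pts.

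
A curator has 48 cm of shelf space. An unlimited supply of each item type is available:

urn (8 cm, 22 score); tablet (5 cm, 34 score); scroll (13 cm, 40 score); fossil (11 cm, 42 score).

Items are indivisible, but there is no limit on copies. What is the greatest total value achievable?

306 score

Best value-per-unit is tablet at 34/5, and filling with it alone uses length 9×5=45. No mix of the others beats 9×34 = 306.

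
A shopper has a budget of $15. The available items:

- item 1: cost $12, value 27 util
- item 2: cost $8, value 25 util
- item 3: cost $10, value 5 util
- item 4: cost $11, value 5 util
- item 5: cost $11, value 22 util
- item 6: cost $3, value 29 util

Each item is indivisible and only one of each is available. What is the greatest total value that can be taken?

56 util

Check high-value combinations within $15:
- item 1+item 6: cost 12+3=15, value 27+29=56
- item 2+item 6: cost 8+3=11, value 25+29=54
- item 5+item 6: cost 11+3=14, value 22+29=51
- item 3+item 6: cost 10+3=13, value 5+29=34
Best: 56 util.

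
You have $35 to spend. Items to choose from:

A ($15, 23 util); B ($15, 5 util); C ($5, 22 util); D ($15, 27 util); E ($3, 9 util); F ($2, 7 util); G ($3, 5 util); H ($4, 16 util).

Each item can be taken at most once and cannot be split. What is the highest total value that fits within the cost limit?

Check high-value combinations within $35:
- C+D+E+F+G+H: cost 5+15+3+2+3+4=32, value 22+27+9+7+5+16=86
- A+C+E+F+G+H: cost 15+5+3+2+3+4=32, value 23+22+9+7+5+16=82
- C+D+E+F+H: cost 5+15+3+2+4=29, value 22+27+9+7+16=81
- C+D+E+G+H: cost 5+15+3+3+4=30, value 22+27+9+5+16=79
- A+C+E+F+H: cost 15+5+3+2+4=29, value 23+22+9+7+16=77
Best: 86 util.

86 util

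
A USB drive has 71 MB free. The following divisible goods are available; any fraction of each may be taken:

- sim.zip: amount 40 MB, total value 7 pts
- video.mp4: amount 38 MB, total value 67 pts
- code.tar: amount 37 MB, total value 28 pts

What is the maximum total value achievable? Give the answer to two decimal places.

91.97

Take in order of value per unit:
- video.mp4 (67/38 per unit): all 38 → value 67, running total 67.00
- code.tar (28/37 per unit): 33 of 37 → value 33×28/37 = 24.9730, running total 91.97
Total 91.97.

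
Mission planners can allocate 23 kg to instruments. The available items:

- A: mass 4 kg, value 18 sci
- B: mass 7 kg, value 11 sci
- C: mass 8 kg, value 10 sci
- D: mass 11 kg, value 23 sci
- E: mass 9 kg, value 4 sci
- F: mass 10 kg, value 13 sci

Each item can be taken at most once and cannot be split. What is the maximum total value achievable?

52 sci

Check high-value combinations within 23 kg:
- A+B+D: mass 4+7+11=22, value 18+11+23=52
- A+C+D: mass 4+8+11=23, value 18+10+23=51
- A+B+F: mass 4+7+10=21, value 18+11+13=42
Best: 52 sci.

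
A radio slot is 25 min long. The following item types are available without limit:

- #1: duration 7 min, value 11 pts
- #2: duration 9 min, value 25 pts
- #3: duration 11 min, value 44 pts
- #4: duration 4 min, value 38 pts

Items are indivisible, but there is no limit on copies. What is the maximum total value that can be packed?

228 pts

Best value-per-unit is #4 at 38/4, and filling with it alone uses duration 6×4=24. No mix of the others beats 6×38 = 228.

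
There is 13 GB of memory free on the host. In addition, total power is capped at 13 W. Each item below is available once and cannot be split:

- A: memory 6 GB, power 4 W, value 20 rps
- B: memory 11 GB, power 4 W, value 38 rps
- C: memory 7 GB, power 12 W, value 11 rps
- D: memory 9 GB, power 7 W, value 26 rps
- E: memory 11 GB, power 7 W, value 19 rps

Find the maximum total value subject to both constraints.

38 rps

Feasible sets respecting both limits:
- B: memory 11, power 4, value 38
- D: memory 9, power 7, value 26
- A: memory 6, power 4, value 20
Best: 38 rps.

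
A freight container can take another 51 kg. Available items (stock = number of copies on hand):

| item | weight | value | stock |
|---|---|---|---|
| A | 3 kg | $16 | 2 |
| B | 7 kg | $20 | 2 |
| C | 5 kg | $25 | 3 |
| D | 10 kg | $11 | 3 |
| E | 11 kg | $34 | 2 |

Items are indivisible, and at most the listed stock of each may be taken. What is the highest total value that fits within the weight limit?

Best selections within weight 51 and stock limits:
- 2×A + 1×B + 3×C + 2×E: weight 50, value 195
- 2×B + 3×C + 2×E: weight 51, value 183
- 2×A + 2×B + 3×C + 1×E: weight 46, value 181
Best: $195.

$195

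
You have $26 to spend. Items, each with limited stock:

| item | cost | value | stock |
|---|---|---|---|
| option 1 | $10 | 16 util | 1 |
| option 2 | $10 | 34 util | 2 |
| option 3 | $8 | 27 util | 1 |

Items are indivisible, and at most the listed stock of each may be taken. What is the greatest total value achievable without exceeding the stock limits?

Top feasible selections:
- 2×option 2: cost 20, value 68
- 1×option 2 + 1×option 3: cost 18, value 61
- 1×option 1 + 1×option 2: cost 20, value 50
Best: 68 util.

68 util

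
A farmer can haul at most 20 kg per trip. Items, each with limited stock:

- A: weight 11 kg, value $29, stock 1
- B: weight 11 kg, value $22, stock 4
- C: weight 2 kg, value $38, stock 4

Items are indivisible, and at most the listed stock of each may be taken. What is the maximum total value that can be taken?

$181

Top feasible selections:
- 1×A + 4×C: weight 19, value 181
- 1×B + 4×C: weight 19, value 174
- 4×C: weight 8, value 152
- 1×A + 3×C: weight 17, value 143
Best: $181.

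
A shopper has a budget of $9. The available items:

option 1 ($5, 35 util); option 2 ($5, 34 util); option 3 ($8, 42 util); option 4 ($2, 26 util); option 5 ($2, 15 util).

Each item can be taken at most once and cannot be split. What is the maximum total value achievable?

Check high-value combinations within $9:
- option 1+option 4+option 5: cost 5+2+2=9, value 35+26+15=76
- option 2+option 4+option 5: cost 5+2+2=9, value 34+26+15=75
- option 1+option 4: cost 5+2=7, value 35+26=61
Best: 76 util.

76 util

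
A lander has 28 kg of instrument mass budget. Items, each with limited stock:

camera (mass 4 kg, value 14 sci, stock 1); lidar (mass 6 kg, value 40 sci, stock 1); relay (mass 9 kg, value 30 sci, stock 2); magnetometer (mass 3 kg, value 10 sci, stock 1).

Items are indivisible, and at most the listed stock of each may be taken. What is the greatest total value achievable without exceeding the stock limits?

114 sci

Top feasible selections:
- 1×camera + 1×lidar + 2×relay: mass 28, value 114
- 1×lidar + 2×relay + 1×magnetometer: mass 27, value 110
Best: 114 sci.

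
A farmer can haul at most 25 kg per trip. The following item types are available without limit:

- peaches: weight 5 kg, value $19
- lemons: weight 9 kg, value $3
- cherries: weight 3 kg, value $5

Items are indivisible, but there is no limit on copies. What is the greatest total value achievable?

Best value-per-unit is peaches at 19/5, and filling with it alone uses weight 5×5=25. No mix of the others beats 5×19 = 95.

$95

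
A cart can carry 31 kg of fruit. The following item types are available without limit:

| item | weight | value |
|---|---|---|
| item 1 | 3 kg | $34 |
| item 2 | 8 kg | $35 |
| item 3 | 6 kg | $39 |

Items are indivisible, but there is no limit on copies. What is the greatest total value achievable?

Best value-per-unit is item 1 at 34/3, and filling with it alone uses weight 10×3=30. No mix of the others beats 10×34 = 340.

$340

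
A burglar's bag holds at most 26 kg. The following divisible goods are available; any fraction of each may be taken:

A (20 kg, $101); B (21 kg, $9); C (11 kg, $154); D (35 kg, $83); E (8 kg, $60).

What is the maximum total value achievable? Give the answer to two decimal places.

Take in order of value per unit:
- C (154/11 per unit): all 11 → value 154, running total 154.00
- E (60/8 per unit): all 8 → value 60, running total 214.00
- A (101/20 per unit): 7 of 20 → value 7×101/20 = 35.3500, running total 249.35
Total 249.35.

249.35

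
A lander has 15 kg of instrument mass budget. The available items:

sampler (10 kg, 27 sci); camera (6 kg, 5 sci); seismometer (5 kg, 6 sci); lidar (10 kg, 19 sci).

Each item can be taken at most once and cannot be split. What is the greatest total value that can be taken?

Check high-value combinations within 15 kg:
- sampler+seismometer: mass 10+5=15, value 27+6=33
- sampler: mass 10, value 27
- seismometer+lidar: mass 5+10=15, value 6+19=25
- lidar: mass 10, value 19
- camera+seismometer: mass 6+5=11, value 5+6=11
Best: 33 sci.

33 sci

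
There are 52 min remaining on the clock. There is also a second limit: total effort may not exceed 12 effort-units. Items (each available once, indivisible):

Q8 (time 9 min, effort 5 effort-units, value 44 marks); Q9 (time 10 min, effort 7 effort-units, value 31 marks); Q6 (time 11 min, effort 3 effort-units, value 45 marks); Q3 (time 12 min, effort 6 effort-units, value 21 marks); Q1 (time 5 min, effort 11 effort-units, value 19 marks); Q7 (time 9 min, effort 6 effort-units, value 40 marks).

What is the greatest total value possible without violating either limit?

89 marks

Feasible sets respecting both limits:
- Q8+Q6: time 20, effort 8, value 89
- Q6+Q7: time 20, effort 9, value 85
- Q8+Q7: time 18, effort 11, value 84
- Q9+Q6: time 21, effort 10, value 76
Best: 89 marks.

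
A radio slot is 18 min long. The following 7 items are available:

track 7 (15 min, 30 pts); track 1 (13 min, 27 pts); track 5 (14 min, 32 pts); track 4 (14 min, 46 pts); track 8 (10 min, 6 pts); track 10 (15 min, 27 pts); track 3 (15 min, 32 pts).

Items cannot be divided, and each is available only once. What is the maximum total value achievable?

Check high-value combinations within 18 min:
- track 4: duration 14, value 46
- track 5: duration 14, value 32
- track 3: duration 15, value 32
- track 7: duration 15, value 30
- track 1: duration 13, value 27
Best: 46 pts.

46 pts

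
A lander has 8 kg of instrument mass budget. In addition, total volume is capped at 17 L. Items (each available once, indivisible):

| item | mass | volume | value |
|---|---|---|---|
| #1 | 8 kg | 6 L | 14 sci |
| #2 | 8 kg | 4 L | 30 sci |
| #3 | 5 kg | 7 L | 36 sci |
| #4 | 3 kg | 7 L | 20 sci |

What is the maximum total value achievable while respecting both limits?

Feasible sets respecting both limits:
- #3+#4: mass 8, volume 14, value 56
- #3: mass 5, volume 7, value 36
- #2: mass 8, volume 4, value 30
Best: 56 sci.

56 sci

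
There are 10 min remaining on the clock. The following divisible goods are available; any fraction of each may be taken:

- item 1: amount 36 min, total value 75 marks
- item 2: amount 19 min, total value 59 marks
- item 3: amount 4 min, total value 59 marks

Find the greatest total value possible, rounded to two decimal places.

Take in order of value per unit:
- item 3 (59/4 per unit): all 4 → value 59, running total 59.00
- item 2 (59/19 per unit): 6 of 19 → value 6×59/19 = 18.6316, running total 77.63
Total 77.63.

77.63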